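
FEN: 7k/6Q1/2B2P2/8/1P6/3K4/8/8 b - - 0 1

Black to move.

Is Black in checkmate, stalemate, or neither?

checkmate

Black to move; black king on h8.
In check: yes, from the white queen on g7.
King squares — g7: attacked by Pf6; h7: attacked by Qg7; g8: attacked by Qg7.
Legal moves for Black: none.
In check with no legal moves → checkmate.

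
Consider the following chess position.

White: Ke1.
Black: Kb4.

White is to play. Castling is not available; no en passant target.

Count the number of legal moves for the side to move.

White to move; king on e1.
In check: no.
Legal moves: Kf2, Ke2, Kd2, Kf1, Kd1.
Count: 5.

5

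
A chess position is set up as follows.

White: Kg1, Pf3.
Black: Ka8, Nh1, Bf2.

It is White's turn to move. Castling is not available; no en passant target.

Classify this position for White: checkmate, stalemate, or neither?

neither

White to move; white king on g1.
In check: yes, from the black bishop on f2.
Legal moves for White: Kh2, Kg2, Kxh1, Kf1.
White is in check but has 4 legal moves → neither.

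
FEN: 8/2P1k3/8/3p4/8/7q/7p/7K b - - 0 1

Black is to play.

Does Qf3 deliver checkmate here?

After Qf3: white king on h1; in check: yes, from the black queen on f3.
White has 1 legal reply: Kxh2.
In check but a legal move exists → not checkmate.

no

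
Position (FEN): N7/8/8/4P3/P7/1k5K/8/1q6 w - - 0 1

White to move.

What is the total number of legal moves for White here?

White to move; king on h3.
In check: no.
Legal moves: Nc7, Nb6, Kh4, Kg4, Kg3, Kh2, Kg2, e6, a5.
Count: 9.

9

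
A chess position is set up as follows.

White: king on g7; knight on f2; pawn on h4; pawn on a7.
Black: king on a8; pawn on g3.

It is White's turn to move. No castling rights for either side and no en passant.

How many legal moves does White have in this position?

White to move; king on g7.
In check: no.
Legal moves: Kh8, Kg8, Kf8, Kh7, Kf7, Kh6, Kg6, Kf6, Ng4, Ne4, Nh3, Nd3, Nh1, Nd1, h5.
Count: 15.

15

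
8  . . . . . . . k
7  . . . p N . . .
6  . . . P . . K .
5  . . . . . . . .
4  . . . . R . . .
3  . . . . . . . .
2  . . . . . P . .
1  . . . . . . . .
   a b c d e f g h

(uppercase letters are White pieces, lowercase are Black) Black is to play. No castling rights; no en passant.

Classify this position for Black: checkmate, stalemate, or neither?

stalemate

Black to move; black king on h8.
In check: no.
King squares — g7: attacked by Kg6; h7: attacked by Kg6; g8: attacked by Ne7.
Legal moves for Black: none.
Not in check and no legal moves → stalemate.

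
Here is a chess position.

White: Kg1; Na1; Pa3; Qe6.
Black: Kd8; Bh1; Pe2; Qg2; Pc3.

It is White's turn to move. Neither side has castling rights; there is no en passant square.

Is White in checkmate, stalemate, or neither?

White to move; white king on g1.
In check: yes, from the black queen on g2.
King squares — f1: attacked by Pe2; h1: attacked by Qg2; f2: attacked by Qg2; g2: attacked by Bh1; h2: attacked by Qg2.
Legal moves for White: none.
In check with no legal moves → checkmate.

checkmate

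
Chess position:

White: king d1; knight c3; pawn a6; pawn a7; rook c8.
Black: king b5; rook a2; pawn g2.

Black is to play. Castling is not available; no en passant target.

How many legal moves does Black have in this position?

Black to move; king on b5.
In check: yes, from the white knight on c3.
Legal moves: Kb6, Kxa6, Ka5, Kb4.
Count: 4.

4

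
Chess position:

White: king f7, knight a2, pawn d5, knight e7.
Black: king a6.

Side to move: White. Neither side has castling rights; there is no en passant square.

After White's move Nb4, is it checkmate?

After Nb4: black king on a6; in check: yes, from the white knight on b4.
Black has 5 legal replies: Kb7, Ka7, Kb6, Kb5, Ka5.
In check but a legal move exists → not checkmate.

no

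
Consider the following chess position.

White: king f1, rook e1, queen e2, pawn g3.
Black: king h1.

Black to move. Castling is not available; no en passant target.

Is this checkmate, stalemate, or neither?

Black to move; black king on h1.
In check: no.
King squares — g1: attacked by Kf1; g2: attacked by Kf1; h2: attacked by Qe2.
Legal moves for Black: none.
Not in check and no legal moves → stalemate.

stalemate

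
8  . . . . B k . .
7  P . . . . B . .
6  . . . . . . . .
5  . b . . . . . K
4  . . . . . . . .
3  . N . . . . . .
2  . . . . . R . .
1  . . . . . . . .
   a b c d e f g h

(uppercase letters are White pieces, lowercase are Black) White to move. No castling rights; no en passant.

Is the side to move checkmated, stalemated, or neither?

neither

White to move; white king on h5.
In check: no.
Legal moves for White include: Bd7, Bc6, Bxb5, Bg8+, Bg6+, Be6+, Bd5+, Bc4+, Kh6, Kg6, Kg5, Kh4, Kg4, Nc5, Na5, Nd4, Nd2, Nc1, ... (list truncated; more exist).
White has legal moves and is not in check → neither.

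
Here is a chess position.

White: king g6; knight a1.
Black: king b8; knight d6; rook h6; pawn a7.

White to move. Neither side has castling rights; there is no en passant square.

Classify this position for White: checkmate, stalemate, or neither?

neither

White to move; white king on g6.
In check: yes, from the black rook on h6.
Legal moves for White: Kg7, Kxh6, Kg5.
White is in check but has 3 legal moves → neither.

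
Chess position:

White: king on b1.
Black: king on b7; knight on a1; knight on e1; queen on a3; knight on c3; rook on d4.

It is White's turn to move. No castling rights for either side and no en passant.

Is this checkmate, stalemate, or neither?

checkmate

White to move; white king on b1.
In check: yes, from the black knight on c3.
King squares — a1: attacked by Qa3; c1: attacked by Qa3; a2: attacked by Qa3; b2: attacked by Qa3; c2: attacked by Na1.
Legal moves for White: none.
In check with no legal moves → checkmate.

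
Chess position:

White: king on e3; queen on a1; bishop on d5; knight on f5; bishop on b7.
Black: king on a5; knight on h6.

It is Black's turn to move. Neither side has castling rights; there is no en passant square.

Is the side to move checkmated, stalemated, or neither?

Black to move; black king on a5.
In check: yes, from the white queen on a1.
King squares — a4: attacked by Qa1; b4: available; b5: available; a6: attacked by Qa1; b6: available.
Legal moves for Black: Kb6, Kb5, Kb4.
Black is in check but has 3 legal moves → neither.

neither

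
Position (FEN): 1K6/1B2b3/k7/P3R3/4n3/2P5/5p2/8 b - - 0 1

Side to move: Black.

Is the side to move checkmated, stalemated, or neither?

checkmate

Black to move; black king on a6.
In check: yes, from the white bishop on b7.
King squares — a5: attacked by Re5; b5: attacked by Re5; b6: attacked by Pa5; a7: attacked by Kb8; b7: attacked by Kb8.
Legal moves for Black: none.
In check with no legal moves → checkmate.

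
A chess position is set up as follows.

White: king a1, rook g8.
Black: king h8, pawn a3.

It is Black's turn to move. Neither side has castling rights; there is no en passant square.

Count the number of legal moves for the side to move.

2

Black to move; king on h8.
In check: yes, from the white rook on g8.
Legal moves: Kxg8, Kh7.
Count: 2.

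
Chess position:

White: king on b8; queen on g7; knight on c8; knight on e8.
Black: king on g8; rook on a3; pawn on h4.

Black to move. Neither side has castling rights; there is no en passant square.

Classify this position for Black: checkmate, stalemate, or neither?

checkmate

Black to move; black king on g8.
In check: yes, from the white queen on g7.
King squares — f7: attacked by Qg7; g7: attacked by Ne8; h7: attacked by Qg7; f8: attacked by Qg7; h8: attacked by Qg7.
Legal moves for Black: none.
In check with no legal moves → checkmate.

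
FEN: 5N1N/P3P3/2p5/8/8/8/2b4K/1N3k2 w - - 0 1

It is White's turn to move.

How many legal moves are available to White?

White to move; king on h2.
In check: no.
Legal moves: Nf7, Nhg6, Nh7, Nd7, Nfg6, Ne6, Kh3, Kg3, Kh1, Nc3, Na3, Nd2+, e8=Q, e8=R, e8=B, e8=N, a8=Q, a8=R, a8=B, a8=N.
Count: 20.

20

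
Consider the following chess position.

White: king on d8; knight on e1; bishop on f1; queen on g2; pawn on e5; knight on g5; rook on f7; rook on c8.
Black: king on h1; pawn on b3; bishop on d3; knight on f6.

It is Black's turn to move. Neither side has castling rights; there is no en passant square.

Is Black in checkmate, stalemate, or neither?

checkmate

Black to move; black king on h1.
In check: yes, from the white queen on g2.
King squares — g1: attacked by Qg2; g2: attacked by Ne1; h2: attacked by Qg2.
Legal moves for Black: none.
In check with no legal moves → checkmate.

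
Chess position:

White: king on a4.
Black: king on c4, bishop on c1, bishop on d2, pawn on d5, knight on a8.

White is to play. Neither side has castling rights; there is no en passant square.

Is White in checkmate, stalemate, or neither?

stalemate

White to move; white king on a4.
In check: no.
King squares — a3: attacked by Bc1; b3: attacked by Kc4; b4: attacked by Bd2; a5: attacked by Bd2; b5: attacked by Kc4.
Legal moves for White: none.
Not in check and no legal moves → stalemate.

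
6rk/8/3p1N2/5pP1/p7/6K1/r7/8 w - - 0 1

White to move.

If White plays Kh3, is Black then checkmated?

After Kh3: black king on h8; in check: no.
Black is not in check, so this cannot be checkmate.

no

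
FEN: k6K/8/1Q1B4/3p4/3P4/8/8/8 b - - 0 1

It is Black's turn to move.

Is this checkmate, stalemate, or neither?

stalemate

Black to move; black king on a8.
In check: no.
King squares — a7: attacked by Qb6; b7: attacked by Qb6; b8: attacked by Qb6.
Legal moves for Black: none.
Not in check and no legal moves → stalemate.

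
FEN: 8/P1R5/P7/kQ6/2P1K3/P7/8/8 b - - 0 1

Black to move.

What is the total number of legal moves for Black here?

Black to move; king on a5.
In check: yes, from the white queen on b5.
Legal moves: none.
Count: 0.

0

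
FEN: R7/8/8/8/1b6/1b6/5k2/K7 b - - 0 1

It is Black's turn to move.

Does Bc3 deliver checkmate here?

After Bc3: white king on a1; in check: yes, from the black bishop on c3.
White has 1 legal reply: Kb1.
In check but a legal move exists → not checkmate.

no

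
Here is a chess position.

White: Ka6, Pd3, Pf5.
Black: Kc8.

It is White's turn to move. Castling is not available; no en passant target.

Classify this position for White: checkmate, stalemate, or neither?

White to move; white king on a6.
In check: no.
Legal moves for White: Ka7, Kb6, Kb5, Ka5, f6, d4.
White has 6 legal moves and is not in check → neither.

neither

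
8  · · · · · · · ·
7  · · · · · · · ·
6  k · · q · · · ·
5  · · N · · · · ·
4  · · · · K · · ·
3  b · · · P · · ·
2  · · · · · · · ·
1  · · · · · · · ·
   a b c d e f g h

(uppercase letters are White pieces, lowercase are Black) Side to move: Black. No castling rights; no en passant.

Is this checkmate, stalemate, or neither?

Black to move; black king on a6.
In check: yes, from the white knight on c5.
King squares — a5: available; b5: available; b6: available; a7: available; b7: attacked by Nc5.
Legal moves for Black: Ka7, Kb6, Kb5, Ka5, Qxc5, Bxc5.
Black is in check but has 6 legal moves → neither.

neither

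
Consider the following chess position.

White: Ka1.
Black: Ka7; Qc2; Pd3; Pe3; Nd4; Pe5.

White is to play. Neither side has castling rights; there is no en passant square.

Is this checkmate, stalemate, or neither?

stalemate

White to move; white king on a1.
In check: no.
King squares — b1: attacked by Qc2; a2: attacked by Qc2; b2: attacked by Qc2.
Legal moves for White: none.
Not in check and no legal moves → stalemate.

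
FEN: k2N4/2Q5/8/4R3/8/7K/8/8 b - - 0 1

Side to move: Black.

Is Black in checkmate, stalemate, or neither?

stalemate

Black to move; black king on a8.
In check: no.
King squares — a7: attacked by Qc7; b7: attacked by Qc7; b8: attacked by Qc7.
Legal moves for Black: none.
Not in check and no legal moves → stalemate.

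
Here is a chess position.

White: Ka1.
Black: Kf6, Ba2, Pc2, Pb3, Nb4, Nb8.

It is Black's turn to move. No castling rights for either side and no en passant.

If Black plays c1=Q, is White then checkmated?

yes

After c1=Q: white king on a1; in check: yes, from the black queen on c1.
King squares — b1: attacked by Qc1; a2: attacked by Pb3; b2: attacked by Qc1.
White has no legal moves → checkmate.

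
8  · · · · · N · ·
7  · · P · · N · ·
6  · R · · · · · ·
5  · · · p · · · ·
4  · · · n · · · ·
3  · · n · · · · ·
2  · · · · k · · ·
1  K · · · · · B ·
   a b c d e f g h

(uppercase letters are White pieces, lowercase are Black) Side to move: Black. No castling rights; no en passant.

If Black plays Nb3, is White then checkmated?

no

After Nb3: white king on a1; in check: yes, from the black knight on b3.
White has 2 legal replies: Kb2, Rxb3.
In check but a legal move exists → not checkmate.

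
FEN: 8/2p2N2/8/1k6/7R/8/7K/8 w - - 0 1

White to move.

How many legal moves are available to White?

23

White to move; king on h2.
In check: no.
Legal moves: Nh8, Nd8, Nh6, Nd6+, Ng5, Ne5, Rh8, Rh7, Rh6, Rh5+, Rg4, Rf4, Re4, Rd4, Rc4, Rb4+, Ra4, Rh3, Kh3, Kg3, Kg2, Kh1, Kg1.
Count: 23.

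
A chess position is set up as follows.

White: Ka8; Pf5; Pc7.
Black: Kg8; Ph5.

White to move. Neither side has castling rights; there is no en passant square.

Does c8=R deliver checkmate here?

After c8=R: black king on g8; in check: yes, from the white rook on c8.
Black has 3 legal replies: Kh7, Kg7, Kf7.
In check but a legal move exists → not checkmate.

no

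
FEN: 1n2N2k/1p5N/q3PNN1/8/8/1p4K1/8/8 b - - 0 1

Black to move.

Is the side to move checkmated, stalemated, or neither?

checkmate

Black to move; black king on h8.
In check: yes, from the white knight on g6.
King squares — g7: attacked by Ne8; h7: attacked by Nf6; g8: attacked by Nf6.
Legal moves for Black: none.
In check with no legal moves → checkmate.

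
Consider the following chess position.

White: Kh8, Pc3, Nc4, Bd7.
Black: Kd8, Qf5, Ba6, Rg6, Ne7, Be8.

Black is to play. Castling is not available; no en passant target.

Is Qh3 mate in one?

no

After Qh3: white king on h8; in check: yes, from the black queen on h3.
White has 1 legal reply: Bxh3.
In check but a legal move exists → not checkmate.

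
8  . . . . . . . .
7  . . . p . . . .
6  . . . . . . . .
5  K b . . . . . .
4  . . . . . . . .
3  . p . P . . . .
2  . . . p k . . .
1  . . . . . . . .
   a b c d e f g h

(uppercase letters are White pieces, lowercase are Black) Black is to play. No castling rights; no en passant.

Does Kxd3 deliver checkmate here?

After Kxd3: white king on a5; in check: no.
White is not in check, so this cannot be checkmate.

no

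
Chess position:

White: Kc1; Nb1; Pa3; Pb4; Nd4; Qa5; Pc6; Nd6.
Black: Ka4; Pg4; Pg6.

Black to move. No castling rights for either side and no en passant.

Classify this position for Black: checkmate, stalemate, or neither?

checkmate

Black to move; black king on a4.
In check: yes, from the white queen on a5.
King squares — a3: attacked by Nb1; b3: attacked by Nd4; b4: attacked by Pa3; a5: attacked by Pb4; b5: attacked by Nd4.
Legal moves for Black: none.
In check with no legal moves → checkmate.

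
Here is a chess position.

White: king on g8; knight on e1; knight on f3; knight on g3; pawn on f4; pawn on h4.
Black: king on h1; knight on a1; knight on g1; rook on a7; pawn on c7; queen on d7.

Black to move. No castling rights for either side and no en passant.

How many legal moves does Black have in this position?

Black to move; king on h1.
In check: yes, from the white knight on g3.
Legal moves: none.
Count: 0.

0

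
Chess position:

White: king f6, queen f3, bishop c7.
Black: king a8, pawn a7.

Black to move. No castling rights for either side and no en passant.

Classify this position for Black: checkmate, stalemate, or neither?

checkmate

Black to move; black king on a8.
In check: yes, from the white queen on f3.
King squares — a7: own pawn; b7: attacked by Qf3; b8: attacked by Bc7.
Legal moves for Black: none.
In check with no legal moves → checkmate.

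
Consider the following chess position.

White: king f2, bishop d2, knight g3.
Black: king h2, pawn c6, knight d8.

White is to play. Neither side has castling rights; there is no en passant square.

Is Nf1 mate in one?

After Nf1: black king on h2; in check: yes, from the white knight on f1.
Black has 2 legal replies: Kh3, Kh1.
In check but a legal move exists → not checkmate.

no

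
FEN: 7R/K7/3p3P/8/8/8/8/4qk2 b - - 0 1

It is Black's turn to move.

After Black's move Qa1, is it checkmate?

After Qa1: white king on a7; in check: yes, from the black queen on a1.
White has 3 legal replies: Kb8, Kb7, Kb6.
In check but a legal move exists → not checkmate.

no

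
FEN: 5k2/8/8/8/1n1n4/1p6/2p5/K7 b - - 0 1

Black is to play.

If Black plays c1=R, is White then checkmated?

no

After c1=R: white king on a1; in check: yes, from the black rook on c1.
White has 1 legal reply: Kb2.
In check but a legal move exists → not checkmate.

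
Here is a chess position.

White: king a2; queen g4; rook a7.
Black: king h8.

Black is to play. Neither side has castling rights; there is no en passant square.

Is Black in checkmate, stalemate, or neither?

Black to move; black king on h8.
In check: no.
King squares — g7: attacked by Qg4; h7: attacked by Ra7; g8: attacked by Qg4.
Legal moves for Black: none.
Not in check and no legal moves → stalemate.

stalemate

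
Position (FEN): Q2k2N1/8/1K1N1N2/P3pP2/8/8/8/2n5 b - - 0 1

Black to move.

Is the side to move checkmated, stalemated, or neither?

Black to move; black king on d8.
In check: yes, from the white queen on a8.
King squares — c7: attacked by Kb6; d7: attacked by Nf6; e7: attacked by Ng8; c8: attacked by Nd6; e8: attacked by Nd6.
Legal moves for Black: none.
In check with no legal moves → checkmate.

checkmate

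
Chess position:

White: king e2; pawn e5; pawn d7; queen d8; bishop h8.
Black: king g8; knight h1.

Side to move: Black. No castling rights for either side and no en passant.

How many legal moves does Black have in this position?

2

Black to move; king on g8.
In check: yes, from the white queen on d8.
Legal moves: Kh7, Kf7.
Count: 2.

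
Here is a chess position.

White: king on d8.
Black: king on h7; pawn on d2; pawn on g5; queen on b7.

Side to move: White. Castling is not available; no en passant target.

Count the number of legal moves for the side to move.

White to move; king on d8.
In check: no.
Legal moves: Ke8.
Count: 1.

1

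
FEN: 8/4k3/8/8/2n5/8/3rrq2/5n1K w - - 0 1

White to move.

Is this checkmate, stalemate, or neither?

White to move; white king on h1.
In check: no.
King squares — g1: attacked by Qf2; g2: attacked by Qf2; h2: attacked by Nf1.
Legal moves for White: none.
Not in check and no legal moves → stalemate.

stalemate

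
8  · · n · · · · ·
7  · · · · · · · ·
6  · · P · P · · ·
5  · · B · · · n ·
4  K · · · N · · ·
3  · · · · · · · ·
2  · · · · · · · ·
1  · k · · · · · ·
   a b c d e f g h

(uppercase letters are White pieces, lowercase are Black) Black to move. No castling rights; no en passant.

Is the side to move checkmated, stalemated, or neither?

neither

Black to move; black king on b1.
In check: no.
Legal moves for Black: Ne7, Na7, Nd6, Nb6+, Nh7, Nf7, Nxe6, Nxe4, Nh3, Nf3, Kc2, Kb2, Ka2, Kc1, Ka1.
Black has 15 legal moves and is not in check → neither.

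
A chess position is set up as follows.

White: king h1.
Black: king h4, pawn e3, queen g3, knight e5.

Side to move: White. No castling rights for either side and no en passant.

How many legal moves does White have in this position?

0

White to move; king on h1.
In check: no.
Legal moves: none.
Count: 0.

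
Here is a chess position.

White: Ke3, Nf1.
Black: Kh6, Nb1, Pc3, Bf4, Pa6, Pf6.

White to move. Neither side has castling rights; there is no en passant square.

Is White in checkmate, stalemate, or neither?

neither

White to move; white king on e3.
In check: yes, from the black bishop on f4.
King squares — d2: attacked by Nb1; e2: available; f2: available; d3: available; f3: available; d4: available; e4: available; f4: available.
Legal moves for White: Kxf4, Ke4, Kd4, Kf3, Kd3, Kf2, Ke2.
White is in check but has 7 legal moves → neither.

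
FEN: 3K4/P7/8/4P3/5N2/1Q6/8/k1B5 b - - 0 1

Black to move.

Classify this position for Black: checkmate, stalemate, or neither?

stalemate

Black to move; black king on a1.
In check: no.
King squares — b1: attacked by Qb3; a2: attacked by Qb3; b2: attacked by Bc1.
Legal moves for Black: none.
Not in check and no legal moves → stalemate.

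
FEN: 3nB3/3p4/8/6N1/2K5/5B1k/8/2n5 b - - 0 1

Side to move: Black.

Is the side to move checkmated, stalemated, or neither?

neither

Black to move; black king on h3.
In check: yes, from the white knight on g5.
King squares — g2: attacked by Bf3; h2: available; g3: available; g4: attacked by Bf3; h4: available.
Legal moves for Black: Kh4, Kg3, Kh2.
Black is in check but has 3 legal moves → neither.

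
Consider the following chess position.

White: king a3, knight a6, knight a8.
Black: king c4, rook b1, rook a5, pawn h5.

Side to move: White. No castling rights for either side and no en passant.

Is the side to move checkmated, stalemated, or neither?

checkmate

White to move; white king on a3.
In check: yes, from the black rook on a5.
King squares — a2: attacked by Ra5; b2: attacked by Rb1; b3: attacked by Rb1; a4: attacked by Ra5; b4: attacked by Rb1.
Legal moves for White: none.
In check with no legal moves → checkmate.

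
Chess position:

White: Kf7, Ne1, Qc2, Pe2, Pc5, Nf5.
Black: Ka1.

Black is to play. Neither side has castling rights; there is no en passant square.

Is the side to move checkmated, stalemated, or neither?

stalemate

Black to move; black king on a1.
In check: no.
King squares — b1: attacked by Qc2; a2: attacked by Qc2; b2: attacked by Qc2.
Legal moves for Black: none.
Not in check and no legal moves → stalemate.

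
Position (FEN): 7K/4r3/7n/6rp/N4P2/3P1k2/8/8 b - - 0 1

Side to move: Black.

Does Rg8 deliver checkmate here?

yes

After Rg8: white king on h8; in check: yes, from the black rook on g8.
King squares — g7: attacked by Re7; h7: attacked by Re7; g8: attacked by Nh6.
White has no legal moves → checkmate.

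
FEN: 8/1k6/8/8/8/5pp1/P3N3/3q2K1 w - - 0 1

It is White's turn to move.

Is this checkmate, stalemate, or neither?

checkmate

White to move; white king on g1.
In check: yes, from the black queen on d1.
King squares — f1: attacked by Qd1; h1: attacked by Qd1; f2: attacked by Pg3; g2: attacked by Pf3; h2: attacked by Pg3.
Legal moves for White: none.
In check with no legal moves → checkmate.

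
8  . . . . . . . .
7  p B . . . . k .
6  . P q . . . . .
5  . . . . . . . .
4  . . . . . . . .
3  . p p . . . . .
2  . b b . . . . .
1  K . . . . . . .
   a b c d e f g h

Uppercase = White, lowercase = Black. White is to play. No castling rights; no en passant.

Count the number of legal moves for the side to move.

0

White to move; king on a1.
In check: yes, from the black bishop on b2.
Legal moves: none.
Count: 0.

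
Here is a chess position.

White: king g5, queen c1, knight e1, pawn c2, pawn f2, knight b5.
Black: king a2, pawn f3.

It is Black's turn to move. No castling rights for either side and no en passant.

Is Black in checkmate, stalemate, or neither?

stalemate

Black to move; black king on a2.
In check: no.
King squares — a1: attacked by Qc1; b1: attacked by Qc1; b2: attacked by Qc1; a3: attacked by Qc1; b3: attacked by Pc2.
Legal moves for Black: none.
Not in check and no legal moves → stalemate.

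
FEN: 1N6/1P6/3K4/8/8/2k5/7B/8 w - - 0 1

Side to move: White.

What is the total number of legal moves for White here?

15

White to move; king on d6.
In check: no.
Legal moves: Nd7, Nc6, Na6, Ke7, Kd7, Kc7, Ke6, Kc6, Ke5, Kd5, Kc5, Be5+, Bf4, Bg3, Bg1.
Count: 15.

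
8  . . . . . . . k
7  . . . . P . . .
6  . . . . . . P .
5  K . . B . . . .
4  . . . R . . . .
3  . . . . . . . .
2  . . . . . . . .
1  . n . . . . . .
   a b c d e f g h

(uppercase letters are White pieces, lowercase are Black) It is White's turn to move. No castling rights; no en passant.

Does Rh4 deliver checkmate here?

no

After Rh4: black king on h8; in check: yes, from the white rook on h4.
Black has 1 legal reply: Kg7.
In check but a legal move exists → not checkmate.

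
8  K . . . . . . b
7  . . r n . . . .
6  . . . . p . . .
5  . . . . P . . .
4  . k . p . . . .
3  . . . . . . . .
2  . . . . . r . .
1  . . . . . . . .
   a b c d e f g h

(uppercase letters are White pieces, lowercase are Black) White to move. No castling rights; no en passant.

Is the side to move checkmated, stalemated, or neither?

stalemate

White to move; white king on a8.
In check: no.
King squares — a7: attacked by Rc7; b7: attacked by Rc7; b8: attacked by Nd7.
Legal moves for White: none.
Not in check and no legal moves → stalemate.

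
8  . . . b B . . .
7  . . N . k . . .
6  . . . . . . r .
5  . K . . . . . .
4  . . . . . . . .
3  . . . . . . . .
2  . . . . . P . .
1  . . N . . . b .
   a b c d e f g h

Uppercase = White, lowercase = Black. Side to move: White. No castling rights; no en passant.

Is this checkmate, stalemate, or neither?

White to move; white king on b5.
In check: no.
Legal moves for White include: Bf7, Bd7, Bxg6, Bc6, Na8, Ne6, Na6, Nd5+, Kc5, Ka5, Kc4, Kb4, Ka4, Nd3, Nb3, Ne2, Na2, f3, ... (list truncated; more exist).
White has legal moves and is not in check → neither.

neither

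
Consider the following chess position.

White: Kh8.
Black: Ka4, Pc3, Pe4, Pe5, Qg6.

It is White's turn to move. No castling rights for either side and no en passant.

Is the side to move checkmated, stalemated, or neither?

White to move; white king on h8.
In check: no.
King squares — g7: attacked by Qg6; h7: attacked by Qg6; g8: attacked by Qg6.
Legal moves for White: none.
Not in check and no legal moves → stalemate.

stalemate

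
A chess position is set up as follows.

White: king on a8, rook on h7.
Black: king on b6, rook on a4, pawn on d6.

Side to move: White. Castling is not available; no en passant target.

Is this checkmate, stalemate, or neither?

White to move; white king on a8.
In check: yes, from the black rook on a4.
Legal moves for White: Kb8, Ra7.
White is in check but has 2 legal moves → neither.

neither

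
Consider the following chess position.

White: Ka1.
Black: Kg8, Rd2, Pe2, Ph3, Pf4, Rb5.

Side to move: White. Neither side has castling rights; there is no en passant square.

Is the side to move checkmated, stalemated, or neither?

White to move; white king on a1.
In check: no.
King squares — b1: attacked by Rb5; a2: attacked by Rd2; b2: attacked by Rd2.
Legal moves for White: none.
Not in check and no legal moves → stalemate.

stalemate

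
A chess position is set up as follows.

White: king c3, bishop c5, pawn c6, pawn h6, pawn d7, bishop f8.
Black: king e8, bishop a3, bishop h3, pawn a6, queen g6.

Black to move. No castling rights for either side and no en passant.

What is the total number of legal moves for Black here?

3

Black to move; king on e8.
In check: yes, from the white pawn on d7.
Legal moves: Kd8, Kf7, Bxd7.
Count: 3.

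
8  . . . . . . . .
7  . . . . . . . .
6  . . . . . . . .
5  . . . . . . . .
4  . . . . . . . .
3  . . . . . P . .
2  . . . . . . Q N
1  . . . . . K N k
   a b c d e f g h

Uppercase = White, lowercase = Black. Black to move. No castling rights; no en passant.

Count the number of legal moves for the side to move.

0

Black to move; king on h1.
In check: yes, from the white queen on g2.
Legal moves: none.
Count: 0.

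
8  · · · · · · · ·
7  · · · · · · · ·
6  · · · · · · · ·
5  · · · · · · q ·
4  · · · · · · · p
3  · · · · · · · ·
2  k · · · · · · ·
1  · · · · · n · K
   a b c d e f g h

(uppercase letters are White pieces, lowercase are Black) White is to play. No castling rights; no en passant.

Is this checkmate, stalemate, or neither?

stalemate

White to move; white king on h1.
In check: no.
King squares — g1: attacked by Qg5; g2: attacked by Qg5; h2: attacked by Nf1.
Legal moves for White: none.
Not in check and no legal moves → stalemate.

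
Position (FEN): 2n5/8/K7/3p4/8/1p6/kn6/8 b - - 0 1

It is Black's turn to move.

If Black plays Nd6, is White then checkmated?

After Nd6: white king on a6; in check: no.
White is not in check, so this cannot be checkmate.

no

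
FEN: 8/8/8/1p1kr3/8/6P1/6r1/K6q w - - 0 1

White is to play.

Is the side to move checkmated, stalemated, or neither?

White to move; white king on a1.
In check: yes, from the black queen on h1.
King squares — b1: attacked by Qh1; a2: attacked by Rg2; b2: attacked by Rg2.
Legal moves for White: none.
In check with no legal moves → checkmate.

checkmate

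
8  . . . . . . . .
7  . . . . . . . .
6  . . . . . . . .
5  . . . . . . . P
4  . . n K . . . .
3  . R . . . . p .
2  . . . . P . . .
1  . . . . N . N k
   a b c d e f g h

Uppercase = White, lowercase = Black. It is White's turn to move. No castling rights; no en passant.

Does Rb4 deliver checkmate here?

After Rb4: black king on h1; in check: no.
Black is not in check, so this cannot be checkmate.

no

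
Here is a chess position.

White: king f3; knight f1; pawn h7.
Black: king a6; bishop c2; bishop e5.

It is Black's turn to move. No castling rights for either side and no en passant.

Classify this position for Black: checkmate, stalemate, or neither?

Black to move; black king on a6.
In check: no.
Legal moves for Black include: Kb7, Ka7, Kb6, Kb5, Ka5, Bh8, Bb8, Bg7, Bc7, Bf6, Bd6, Bf4, Bd4, Bg3, Bc3, Bh2, Bb2, Ba1, ... (list truncated; more exist).
Black has legal moves and is not in check → neither.

neither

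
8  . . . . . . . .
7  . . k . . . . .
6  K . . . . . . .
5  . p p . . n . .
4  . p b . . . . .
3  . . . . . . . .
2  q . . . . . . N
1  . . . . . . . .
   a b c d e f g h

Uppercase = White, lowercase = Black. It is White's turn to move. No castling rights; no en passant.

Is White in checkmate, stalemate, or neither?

White to move; white king on a6.
In check: yes, from the black queen on a2.
King squares — a5: attacked by Qa2; b5: attacked by Bc4; b6: attacked by Kc7; a7: attacked by Qa2; b7: attacked by Kc7.
Legal moves for White: none.
In check with no legal moves → checkmate.

checkmate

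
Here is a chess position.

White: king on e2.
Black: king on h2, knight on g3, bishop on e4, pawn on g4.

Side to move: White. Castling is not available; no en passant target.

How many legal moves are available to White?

White to move; king on e2.
In check: yes, from the black knight on g3.
Legal moves: Ke3, Kf2, Kd2, Ke1, Kd1.
Count: 5.

5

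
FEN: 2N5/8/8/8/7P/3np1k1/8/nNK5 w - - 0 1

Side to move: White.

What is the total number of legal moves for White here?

1

White to move; king on c1.
In check: yes, from the black knight on d3.
Legal moves: Kd1.
Count: 1.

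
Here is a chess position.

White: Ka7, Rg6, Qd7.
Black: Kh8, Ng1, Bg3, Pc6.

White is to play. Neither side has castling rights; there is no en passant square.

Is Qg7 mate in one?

yes

After Qg7: black king on h8; in check: yes, from the white queen on g7.
King squares — g7: attacked by Rg6; h7: attacked by Qg7; g8: attacked by Qg7.
Black has no legal moves → checkmate.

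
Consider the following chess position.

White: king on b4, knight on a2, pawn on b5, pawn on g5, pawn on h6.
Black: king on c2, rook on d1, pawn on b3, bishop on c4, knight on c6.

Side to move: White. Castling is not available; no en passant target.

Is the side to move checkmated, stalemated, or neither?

neither

White to move; white king on b4.
In check: yes, from the black knight on c6.
Legal moves for White: Kc5, Kxc4, Ka4, Ka3, bxc6.
White is in check but has 5 legal moves → neither.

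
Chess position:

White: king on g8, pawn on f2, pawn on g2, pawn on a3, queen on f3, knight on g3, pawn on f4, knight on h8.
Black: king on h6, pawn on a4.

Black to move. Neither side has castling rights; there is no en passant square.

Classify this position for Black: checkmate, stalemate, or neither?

stalemate

Black to move; black king on h6.
In check: no.
King squares — g5: attacked by Pf4; h5: attacked by Qf3; g6: attacked by Nh8; g7: attacked by Kg8; h7: attacked by Kg8.
Legal moves for Black: none.
Not in check and no legal moves → stalemate.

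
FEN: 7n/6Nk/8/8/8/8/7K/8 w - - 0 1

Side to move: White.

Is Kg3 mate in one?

no

After Kg3: black king on h7; in check: no.
Black is not in check, so this cannot be checkmate.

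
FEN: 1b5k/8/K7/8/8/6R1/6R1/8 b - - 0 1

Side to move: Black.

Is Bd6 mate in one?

no

After Bd6: white king on a6; in check: no.
White is not in check, so this cannot be checkmate.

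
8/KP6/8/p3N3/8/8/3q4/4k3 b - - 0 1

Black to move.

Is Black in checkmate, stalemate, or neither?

Black to move; black king on e1.
In check: no.
Legal moves for Black include: Qd8, Qd7, Qh6, Qd6, Qg5, Qd5, Qf4, Qd4+, Qb4, Qe3+, Qd3, Qc3, Qh2, Qg2, Qf2+, Qe2, Qc2, Qb2, ... (list truncated; more exist).
Black has legal moves and is not in check → neither.

neither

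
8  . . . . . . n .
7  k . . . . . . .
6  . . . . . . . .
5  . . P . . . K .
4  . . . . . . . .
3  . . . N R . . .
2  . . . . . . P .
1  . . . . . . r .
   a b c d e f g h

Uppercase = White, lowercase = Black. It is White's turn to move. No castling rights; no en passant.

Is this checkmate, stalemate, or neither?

White to move; white king on g5.
In check: no.
Legal moves for White include: Kg6, Kh5, Kf5, Kh4, Kg4, Kf4, Re8, Re7+, Re6, Re5, Re4, Rh3, Rg3, Rf3, Re2, Re1, Ne5, Nf4, ... (list truncated; more exist).
White has legal moves and is not in check → neither.

neither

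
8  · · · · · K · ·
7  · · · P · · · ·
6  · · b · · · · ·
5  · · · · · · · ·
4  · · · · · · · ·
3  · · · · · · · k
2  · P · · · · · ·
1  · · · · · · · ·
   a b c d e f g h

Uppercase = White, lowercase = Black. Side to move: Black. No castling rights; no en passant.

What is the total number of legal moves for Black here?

Black to move; king on h3.
In check: no.
Legal moves: Ba8, Bxd7, Bb7, Bd5, Bb5, Be4, Ba4, Bf3, Bg2, Bh1, Kh4, Kg4, Kg3, Kh2, Kg2.
Count: 15.

15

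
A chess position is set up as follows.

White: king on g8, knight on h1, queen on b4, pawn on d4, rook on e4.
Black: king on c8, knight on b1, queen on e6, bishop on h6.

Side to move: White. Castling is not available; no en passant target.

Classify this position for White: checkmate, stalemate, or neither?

neither

White to move; white king on g8.
In check: yes, from the black queen on e6.
King squares — f7: attacked by Qe6; g7: attacked by Bh6; h7: available; f8: attacked by Bh6; h8: available.
Legal moves for White: Kh8, Kh7, Rxe6.
White is in check but has 3 legal moves → neither.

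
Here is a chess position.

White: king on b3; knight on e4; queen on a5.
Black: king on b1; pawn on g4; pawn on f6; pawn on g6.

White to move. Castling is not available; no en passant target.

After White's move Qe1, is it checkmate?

After Qe1: black king on b1; in check: yes, from the white queen on e1.
King squares — a1: attacked by Qe1; c1: attacked by Qe1; a2: attacked by Kb3; b2: attacked by Kb3; c2: attacked by Kb3.
Black has no legal moves → checkmate.

yes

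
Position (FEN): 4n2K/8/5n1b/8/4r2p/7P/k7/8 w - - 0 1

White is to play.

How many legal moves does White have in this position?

White to move; king on h8.
In check: no.
Legal moves: none.
Count: 0.

0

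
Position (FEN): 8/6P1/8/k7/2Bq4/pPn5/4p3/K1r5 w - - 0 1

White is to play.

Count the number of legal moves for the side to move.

0

White to move; king on a1.
In check: yes, from the black rook on c1.
Legal moves: none.
Count: 0.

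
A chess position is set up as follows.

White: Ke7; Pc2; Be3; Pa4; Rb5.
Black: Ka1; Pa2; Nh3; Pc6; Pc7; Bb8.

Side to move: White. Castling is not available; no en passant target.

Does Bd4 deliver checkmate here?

After Bd4: black king on a1; in check: yes, from the white bishop on d4.
King squares — b1: attacked by Rb5; a2: own pawn; b2: attacked by Bd4.
Black has no legal moves → checkmate.

yes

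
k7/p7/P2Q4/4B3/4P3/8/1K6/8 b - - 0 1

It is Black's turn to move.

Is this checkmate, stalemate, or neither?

Black to move; black king on a8.
In check: no.
King squares — a7: own pawn; b7: attacked by Pa6; b8: attacked by Qd6.
Legal moves for Black: none.
Not in check and no legal moves → stalemate.

stalemate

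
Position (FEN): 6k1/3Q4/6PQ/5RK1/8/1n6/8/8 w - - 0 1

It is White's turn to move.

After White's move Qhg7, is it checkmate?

After Qhg7: black king on g8; in check: yes, from the white queen on g7.
King squares — f7: attacked by Rf5; g7: attacked by Qd7; h7: attacked by Pg6; f8: attacked by Rf5; h8: attacked by Qg7.
Black has no legal moves → checkmate.

yes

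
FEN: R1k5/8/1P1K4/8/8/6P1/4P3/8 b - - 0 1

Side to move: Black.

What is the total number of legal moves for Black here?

Black to move; king on c8.
In check: yes, from the white rook on a8.
Legal moves: Kb7.
Count: 1.

1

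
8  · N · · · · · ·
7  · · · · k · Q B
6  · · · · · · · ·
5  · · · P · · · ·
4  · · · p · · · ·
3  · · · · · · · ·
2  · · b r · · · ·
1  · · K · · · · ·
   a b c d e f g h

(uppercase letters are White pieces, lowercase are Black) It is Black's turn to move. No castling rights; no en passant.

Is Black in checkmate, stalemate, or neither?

neither

Black to move; black king on e7.
In check: yes, from the white queen on g7.
King squares — d6: available; e6: attacked by Pd5; f6: attacked by Qg7; d7: attacked by Qg7; f7: attacked by Qg7; d8: available; e8: available; f8: attacked by Qg7.
Legal moves for Black: Ke8, Kd8, Kd6.
Black is in check but has 3 legal moves → neither.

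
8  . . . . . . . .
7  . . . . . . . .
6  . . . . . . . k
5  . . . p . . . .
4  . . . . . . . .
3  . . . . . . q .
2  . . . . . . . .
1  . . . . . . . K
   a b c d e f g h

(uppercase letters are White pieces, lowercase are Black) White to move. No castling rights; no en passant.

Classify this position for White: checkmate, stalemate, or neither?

White to move; white king on h1.
In check: no.
King squares — g1: attacked by Qg3; g2: attacked by Qg3; h2: attacked by Qg3.
Legal moves for White: none.
Not in check and no legal moves → stalemate.

stalemate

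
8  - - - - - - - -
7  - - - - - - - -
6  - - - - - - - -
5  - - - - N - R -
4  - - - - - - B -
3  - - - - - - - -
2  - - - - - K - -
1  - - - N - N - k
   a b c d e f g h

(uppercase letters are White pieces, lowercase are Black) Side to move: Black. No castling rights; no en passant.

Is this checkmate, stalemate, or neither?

stalemate

Black to move; black king on h1.
In check: no.
King squares — g1: attacked by Kf2; g2: attacked by Kf2; h2: attacked by Nf1.
Legal moves for Black: none.
Not in check and no legal moves → stalemate.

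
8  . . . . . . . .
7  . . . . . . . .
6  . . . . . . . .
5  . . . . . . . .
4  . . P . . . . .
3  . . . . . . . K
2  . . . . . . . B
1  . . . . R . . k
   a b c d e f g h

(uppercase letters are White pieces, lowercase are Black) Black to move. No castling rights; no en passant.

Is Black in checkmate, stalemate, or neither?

checkmate

Black to move; black king on h1.
In check: yes, from the white rook on e1.
King squares — g1: attacked by Re1; g2: attacked by Kh3; h2: attacked by Kh3.
Legal moves for Black: none.
In check with no legal moves → checkmate.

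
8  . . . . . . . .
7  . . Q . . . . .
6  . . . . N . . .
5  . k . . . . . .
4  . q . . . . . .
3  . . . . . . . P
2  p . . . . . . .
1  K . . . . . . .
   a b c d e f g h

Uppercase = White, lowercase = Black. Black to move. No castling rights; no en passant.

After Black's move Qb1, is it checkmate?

After Qb1: white king on a1; in check: yes, from the black queen on b1.
King squares — b1: attacked by Pa2; a2: attacked by Qb1; b2: attacked by Qb1.
White has no legal moves → checkmate.

yes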